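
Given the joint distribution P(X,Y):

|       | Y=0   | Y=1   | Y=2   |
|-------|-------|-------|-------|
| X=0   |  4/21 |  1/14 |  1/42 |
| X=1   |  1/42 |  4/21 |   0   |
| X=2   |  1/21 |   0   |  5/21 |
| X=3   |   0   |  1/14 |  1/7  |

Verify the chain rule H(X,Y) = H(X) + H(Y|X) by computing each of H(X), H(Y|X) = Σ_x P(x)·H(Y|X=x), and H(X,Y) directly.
H(X) = 1.9852 bits, H(Y|X) = 0.8300 bits, H(X,Y) = 2.8152 bits

Marginal of X (row sums):
  P(X=0) = 4/21 + 1/14 + 1/42 = 2/7
  P(X=1) = 1/42 + 4/21 + 0 = 3/14
  P(X=2) = 1/21 + 0 + 5/21 = 2/7
  P(X=3) = 0 + 1/14 + 1/7 = 3/14
H(X) = -[(2/7)·log₂(2/7) + (3/14)·log₂(3/14) + (2/7)·log₂(2/7) + (3/14)·log₂(3/14)]
  = 0.51639 + 0.47623 + 0.51639 + 0.47623 = 1.9852 bits

H(Y|X) = Σ_x P(x)·H(Y|X=x):
  X=0: P(X=0) = 2/7, P(Y|X=0) = (2/3, 1/4, 1/12) → H(Y|X=0) = 1.18872
  X=1: P(X=1) = 3/14, P(Y|X=1) = (1/9, 8/9, 0) → H(Y|X=1) = 0.50326
  X=2: P(X=2) = 2/7, P(Y|X=2) = (1/6, 0, 5/6) → H(Y|X=2) = 0.65002
  X=3: P(X=3) = 3/14, P(Y|X=3) = (0, 1/3, 2/3) → H(Y|X=3) = 0.91830
H(Y|X) = (2/7)·1.18872 + (3/14)·0.50326 + (2/7)·0.65002 + (3/14)·0.91830 = 0.8300 bits

H(X,Y) = -Σ_{x,y} P(x,y) log₂ P(x,y). Per-cell terms -P(x,y)·log₂P(x,y):
  X=0: 0.45568, 0.27195, 0.12839
  X=1: 0.12839, 0.45568, 0.00000
  X=2: 0.20916, 0.00000, 0.49295
  X=3: 0.00000, 0.27195, 0.40105
  (cells with P = 0 contribute 0)
Sum of the 12 terms: H(X,Y) = 2.8152 bits

Chain rule check:
  H(X) + H(Y|X) = 1.9852 + 0.8300 = 2.8152 bits
  H(X,Y) = 2.8152 bits
✓ Chain rule verified.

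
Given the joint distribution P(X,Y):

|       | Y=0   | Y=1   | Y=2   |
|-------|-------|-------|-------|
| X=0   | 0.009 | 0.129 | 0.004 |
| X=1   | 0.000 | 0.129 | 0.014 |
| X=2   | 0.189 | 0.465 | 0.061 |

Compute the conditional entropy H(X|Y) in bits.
1.0654 bits

H(X|Y) = H(X,Y) - H(Y)

H(X,Y) = -Σ_{x,y} P(x,y) log₂ P(x,y). Per-cell terms -P(x,y)·log₂P(x,y):
  X=0: 0.0612, 0.3811, 0.0319
  X=1: 0.0000, 0.3811, 0.0862
  X=2: 0.4543, 0.5137, 0.2461
  (cells with P = 0 contribute 0)
Sum of the 9 terms: H(X,Y) = 2.1556 bits

Marginal of Y (column sums):
  P(Y=0) = 0.009 + 0.000 + 0.189 = 0.198
  P(Y=1) = 0.129 + 0.129 + 0.465 = 0.723
  P(Y=2) = 0.004 + 0.014 + 0.061 = 0.079
H(Y) = -[0.198·log₂(0.198) + 0.723·log₂(0.723) + 0.079·log₂(0.079)]
  = 0.4626 + 0.3383 + 0.2893 = 1.0902 bits

H(X|Y) = H(X,Y) - H(Y) = 2.1556 - 1.0902 = 1.0654 bits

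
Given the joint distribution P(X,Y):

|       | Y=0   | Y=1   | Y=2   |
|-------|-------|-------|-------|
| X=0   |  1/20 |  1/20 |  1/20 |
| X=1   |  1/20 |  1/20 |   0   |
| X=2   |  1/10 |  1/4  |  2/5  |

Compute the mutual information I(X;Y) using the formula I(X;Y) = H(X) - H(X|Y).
0.1255 bits

I(X;Y) = H(X) - H(X|Y)

Marginal of X (row sums):
  P(X=0) = 1/20 + 1/20 + 1/20 = 3/20
  P(X=1) = 1/20 + 1/20 + 0 = 1/10
  P(X=2) = 1/10 + 1/4 + 2/5 = 3/4
H(X) = -[(3/20)·log₂(3/20) + (1/10)·log₂(1/10) + (3/4)·log₂(3/4)]
  = 0.410545 + 0.332193 + 0.311278 = 1.05402 bits

Marginal of Y (column sums):
  P(Y=0) = 1/20 + 1/20 + 1/10 = 1/5
  P(Y=1) = 1/20 + 1/20 + 1/4 = 7/20
  P(Y=2) = 1/20 + 0 + 2/5 = 9/20
H(X|Y) = Σ_y P(y)·H(X|Y=y):
  Y=0: P(Y=0) = 1/5, P(X|Y=0) = (1/4, 1/4, 1/2) → H(X|Y=0) = 1.500000
  Y=1: P(Y=1) = 7/20, P(X|Y=1) = (1/7, 1/7, 5/7) → H(X|Y=1) = 1.148835
  Y=2: P(Y=2) = 9/20, P(X|Y=2) = (1/9, 0, 8/9) → H(X|Y=2) = 0.503258
H(X|Y) = (1/5)·1.500000 + (7/20)·1.148835 + (9/20)·0.503258 = 0.92856 bits

I(X;Y) = H(X) - H(X|Y) = 1.05402 - 0.92856 = 0.1255 bits

Cross-check via I(X;Y) = H(X) + H(Y) - H(X,Y): computing H(Y) from the column sums and H(X,Y) from the 9 cells in the same way gives H(Y) = 1.51289 bits and H(X,Y) = 2.44145 bits, so
I(X;Y) = 1.05402 + 1.51289 - 2.44145 = 0.1255 bits ✓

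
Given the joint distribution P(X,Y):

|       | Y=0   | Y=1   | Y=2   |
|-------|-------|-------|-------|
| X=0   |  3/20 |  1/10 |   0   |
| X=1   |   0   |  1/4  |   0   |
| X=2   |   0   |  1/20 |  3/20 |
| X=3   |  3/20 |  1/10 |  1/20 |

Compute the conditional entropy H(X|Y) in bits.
1.3427 bits

H(X|Y) = H(X,Y) - H(Y)

H(X,Y) = -Σ_{x,y} P(x,y) log₂ P(x,y). Per-cell terms -P(x,y)·log₂P(x,y):
  X=0: 0.41054, 0.33219, 0.00000
  X=1: 0.00000, 0.50000, 0.00000
  X=2: 0.00000, 0.21610, 0.41054
  X=3: 0.41054, 0.33219, 0.21610
  (cells with P = 0 contribute 0)
Sum of the 12 terms: H(X,Y) = 2.8282 bits

Marginal of Y (column sums):
  P(Y=0) = 3/20 + 0 + 0 + 3/20 = 3/10
  P(Y=1) = 1/10 + 1/4 + 1/20 + 1/10 = 1/2
  P(Y=2) = 0 + 0 + 3/20 + 1/20 = 1/5
H(Y) = -[(3/10)·log₂(3/10) + (1/2)·log₂(1/2) + (1/5)·log₂(1/5)]
  = 0.52109 + 0.50000 + 0.46439 = 1.4855 bits

H(X|Y) = H(X,Y) - H(Y) = 2.8282 - 1.4855 = 1.3427 bits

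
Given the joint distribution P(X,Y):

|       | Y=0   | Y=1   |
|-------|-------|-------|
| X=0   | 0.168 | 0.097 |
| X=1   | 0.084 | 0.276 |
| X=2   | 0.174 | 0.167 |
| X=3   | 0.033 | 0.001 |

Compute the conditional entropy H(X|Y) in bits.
1.6190 bits

H(X|Y) = H(X,Y) - H(Y)

H(X,Y) = -Σ_{x,y} P(x,y) log₂ P(x,y). Per-cell terms -P(x,y)·log₂P(x,y):
  X=0: 0.432342, 0.326490
  X=1: 0.300171, 0.512604
  X=2: 0.438974, 0.431207
  X=3: 0.162406, 0.009966
Sum of the 8 terms: H(X,Y) = 2.61416 bits

Marginal of Y (column sums):
  P(Y=0) = 0.168 + 0.084 + 0.174 + 0.033 = 0.459
  P(Y=1) = 0.097 + 0.276 + 0.167 + 0.001 = 0.541
H(Y) = -[0.459·log₂(0.459) + 0.541·log₂(0.541)]
  = 0.515656 + 0.479488 = 0.99514 bits

H(X|Y) = H(X,Y) - H(Y) = 2.61416 - 0.99514 = 1.6190 bits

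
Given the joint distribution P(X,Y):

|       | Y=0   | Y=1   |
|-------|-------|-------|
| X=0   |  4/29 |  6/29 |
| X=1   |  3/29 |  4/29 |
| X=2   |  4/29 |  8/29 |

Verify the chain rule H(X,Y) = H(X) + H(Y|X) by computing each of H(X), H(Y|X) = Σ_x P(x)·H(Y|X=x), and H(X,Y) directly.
H(X) = 1.5514 bits, H(Y|X) = 0.9526 bits, H(X,Y) = 2.5040 bits

Marginal of X (row sums):
  P(X=0) = 4/29 + 6/29 = 10/29
  P(X=1) = 3/29 + 4/29 = 7/29
  P(X=2) = 4/29 + 8/29 = 12/29
H(X) = -[(10/29)·log₂(10/29) + (7/29)·log₂(7/29) + (12/29)·log₂(12/29)]
  = 0.52967 + 0.49498 + 0.52677 = 1.5514 bits

H(Y|X) = Σ_x P(x)·H(Y|X=x):
  X=0: P(X=0) = 10/29, P(Y|X=0) = (2/5, 3/5) → H(Y|X=0) = 0.97095
  X=1: P(X=1) = 7/29, P(Y|X=1) = (3/7, 4/7) → H(Y|X=1) = 0.98523
  X=2: P(X=2) = 12/29, P(Y|X=2) = (1/3, 2/3) → H(Y|X=2) = 0.91830
H(Y|X) = (10/29)·0.97095 + (7/29)·0.98523 + (12/29)·0.91830 = 0.9526 bits

H(X,Y) = -Σ_{x,y} P(x,y) log₂ P(x,y). Per-cell terms -P(x,y)·log₂P(x,y):
  X=0: 0.39420, 0.47028
  X=1: 0.33859, 0.39420
  X=2: 0.39420, 0.51255
Sum of the 6 terms: H(X,Y) = 2.5040 bits

Chain rule check:
  H(X) + H(Y|X) = 1.5514 + 0.9526 = 2.5040 bits
  H(X,Y) = 2.5040 bits
✓ Chain rule verified.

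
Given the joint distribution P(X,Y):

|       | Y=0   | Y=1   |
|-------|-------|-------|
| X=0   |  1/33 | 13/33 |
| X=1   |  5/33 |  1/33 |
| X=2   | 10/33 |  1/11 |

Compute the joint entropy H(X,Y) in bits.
2.0841 bits

H(X,Y) = -Σ_{x,y} P(x,y) log₂ P(x,y). Per-cell terms -P(x,y)·log₂P(x,y):
  X=0: 0.15286, 0.52944
  X=1: 0.41249, 0.15286
  X=2: 0.52196, 0.31449
Sum of the 6 terms: H(X,Y) = 2.0841 bits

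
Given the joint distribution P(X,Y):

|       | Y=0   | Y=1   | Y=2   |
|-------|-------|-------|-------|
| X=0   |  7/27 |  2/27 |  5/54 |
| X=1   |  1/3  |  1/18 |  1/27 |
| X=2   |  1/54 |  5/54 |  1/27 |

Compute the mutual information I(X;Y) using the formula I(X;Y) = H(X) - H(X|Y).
0.1667 bits

I(X;Y) = H(X) - H(X|Y)

Marginal of X (row sums):
  P(X=0) = 7/27 + 2/27 + 5/54 = 23/54
  P(X=1) = 1/3 + 1/18 + 1/27 = 23/54
  P(X=2) = 1/54 + 5/54 + 1/27 = 4/27
H(X) = -[(23/54)·log₂(23/54) + (23/54)·log₂(23/54) + (4/27)·log₂(4/27)]
  = 0.524453 + 0.524453 + 0.408131 = 1.45704 bits

Marginal of Y (column sums):
  P(Y=0) = 7/27 + 1/3 + 1/54 = 11/18
  P(Y=1) = 2/27 + 1/18 + 5/54 = 2/9
  P(Y=2) = 5/54 + 1/27 + 1/27 = 1/6
H(X|Y) = Σ_y P(y)·H(X|Y=y):
  Y=0: P(Y=0) = 11/18, P(X|Y=0) = (14/33, 6/11, 1/33) → H(X|Y=0) = 1.154648
  Y=1: P(Y=1) = 2/9, P(X|Y=1) = (1/3, 1/4, 5/12) → H(X|Y=1) = 1.554585
  Y=2: P(Y=2) = 1/6, P(X|Y=2) = (5/9, 2/9, 2/9) → H(X|Y=2) = 1.435521
H(X|Y) = (11/18)·1.154648 + (2/9)·1.554585 + (1/6)·1.435521 = 1.29034 bits

I(X;Y) = H(X) - H(X|Y) = 1.45704 - 1.29034 = 0.1667 bits

Cross-check via I(X;Y) = H(X) + H(Y) - H(X,Y): computing H(Y) from the column sums and H(X,Y) from the 9 cells in the same way gives H(Y) = 1.34722 bits and H(X,Y) = 2.63756 bits, so
I(X;Y) = 1.45704 + 1.34722 - 2.63756 = 0.1667 bits ✓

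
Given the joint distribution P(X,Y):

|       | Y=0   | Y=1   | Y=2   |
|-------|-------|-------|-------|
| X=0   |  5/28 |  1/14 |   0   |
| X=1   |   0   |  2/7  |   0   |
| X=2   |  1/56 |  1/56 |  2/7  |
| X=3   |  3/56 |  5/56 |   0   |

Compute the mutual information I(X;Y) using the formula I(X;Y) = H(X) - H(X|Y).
0.9807 bits

I(X;Y) = H(X) - H(X|Y)

Marginal of X (row sums):
  P(X=0) = 5/28 + 1/14 + 0 = 1/4
  P(X=1) = 0 + 2/7 + 0 = 2/7
  P(X=2) = 1/56 + 1/56 + 2/7 = 9/28
  P(X=3) = 3/56 + 5/56 + 0 = 1/7
H(X) = -[(1/4)·log₂(1/4) + (2/7)·log₂(2/7) + (9/28)·log₂(9/28) + (1/7)·log₂(1/7)]
  = 0.500000 + 0.516387 + 0.526317 + 0.401051 = 1.943755 bits

Marginal of Y (column sums):
  P(Y=0) = 5/28 + 0 + 1/56 + 3/56 = 1/4
  P(Y=1) = 1/14 + 2/7 + 1/56 + 5/56 = 13/28
  P(Y=2) = 0 + 0 + 2/7 + 0 = 2/7
H(X|Y) = Σ_y P(y)·H(X|Y=y):
  Y=0: P(Y=0) = 1/4, P(X|Y=0) = (5/7, 0, 1/14, 3/14) → H(X|Y=0) = 1.094914
  Y=1: P(Y=1) = 13/28, P(X|Y=1) = (2/13, 8/13, 1/26, 5/26) → H(X|Y=1) = 1.484684
  Y=2: P(Y=2) = 2/7, P(X|Y=2) = (0, 0, 1, 0) → H(X|Y=2) = 0.000000
H(X|Y) = (1/4)·1.094914 + (13/28)·1.484684 + (2/7)·0.000000 = 0.963046 bits

I(X;Y) = H(X) - H(X|Y) = 1.943755 - 0.963046 = 0.9807 bits

Cross-check via I(X;Y) = H(X) + H(Y) - H(X,Y): computing H(Y) from the column sums and H(X,Y) from the 12 cells in the same way gives H(Y) = 1.530312 bits and H(X,Y) = 2.493358 bits, so
I(X;Y) = 1.943755 + 1.530312 - 2.493358 = 0.9807 bits ✓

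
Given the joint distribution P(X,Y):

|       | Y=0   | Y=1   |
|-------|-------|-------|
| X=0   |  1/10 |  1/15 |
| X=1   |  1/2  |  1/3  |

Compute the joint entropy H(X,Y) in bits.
1.6210 bits

H(X,Y) = -Σ_{x,y} P(x,y) log₂ P(x,y). Per-cell terms -P(x,y)·log₂P(x,y):
  X=0: 0.3322, 0.2605
  X=1: 0.5000, 0.5283
Sum of the 4 terms: H(X,Y) = 1.6210 bits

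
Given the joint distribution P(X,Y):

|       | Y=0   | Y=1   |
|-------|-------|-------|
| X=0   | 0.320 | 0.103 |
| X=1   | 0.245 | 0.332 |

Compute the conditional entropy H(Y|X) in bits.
0.9062 bits

H(Y|X) = H(X,Y) - H(X)

H(X,Y) = -Σ_{x,y} P(x,y) log₂ P(x,y). Per-cell terms -P(x,y)·log₂P(x,y):
  X=0: 0.526034, 0.337766
  X=1: 0.497141, 0.528127
Sum of the 4 terms: H(X,Y) = 1.889068 bits

Marginal of X (row sums):
  P(X=0) = 0.320 + 0.103 = 0.423
  P(X=1) = 0.245 + 0.332 = 0.577
H(X) = -[0.423·log₂(0.423) + 0.577·log₂(0.577)]
  = 0.525057 + 0.457767 = 0.982824 bits

H(Y|X) = H(X,Y) - H(X) = 1.889068 - 0.982824 = 0.9062 bits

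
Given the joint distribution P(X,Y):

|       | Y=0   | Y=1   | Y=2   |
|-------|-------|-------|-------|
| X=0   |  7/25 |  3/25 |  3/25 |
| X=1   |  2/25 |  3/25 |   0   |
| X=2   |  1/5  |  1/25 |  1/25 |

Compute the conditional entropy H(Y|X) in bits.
1.2736 bits

H(Y|X) = H(X,Y) - H(X)

H(X,Y) = -Σ_{x,y} P(x,y) log₂ P(x,y). Per-cell terms -P(x,y)·log₂P(x,y):
  X=0: 0.51422, 0.36707, 0.36707
  X=1: 0.29151, 0.36707, 0.00000
  X=2: 0.46439, 0.18575, 0.18575
  (cells with P = 0 contribute 0)
Sum of the 9 terms: H(X,Y) = 2.7428 bits

Marginal of X (row sums):
  P(X=0) = 7/25 + 3/25 + 3/25 = 13/25
  P(X=1) = 2/25 + 3/25 + 0 = 1/5
  P(X=2) = 1/5 + 1/25 + 1/25 = 7/25
H(X) = -[(13/25)·log₂(13/25) + (1/5)·log₂(1/5) + (7/25)·log₂(7/25)]
  = 0.49058 + 0.46439 + 0.51422 = 1.4692 bits

H(Y|X) = H(X,Y) - H(X) = 2.7428 - 1.4692 = 1.2736 bits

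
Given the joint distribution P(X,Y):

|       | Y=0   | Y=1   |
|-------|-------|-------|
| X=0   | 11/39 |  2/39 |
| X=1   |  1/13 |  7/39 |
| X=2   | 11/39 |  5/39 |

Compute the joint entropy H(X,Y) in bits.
2.3592 bits

H(X,Y) = -Σ_{x,y} P(x,y) log₂ P(x,y). Per-cell terms -P(x,y)·log₂P(x,y):
  X=0: 0.51502, 0.21976
  X=1: 0.28465, 0.44478
  X=2: 0.51502, 0.37993
Sum of the 6 terms: H(X,Y) = 2.3592 bits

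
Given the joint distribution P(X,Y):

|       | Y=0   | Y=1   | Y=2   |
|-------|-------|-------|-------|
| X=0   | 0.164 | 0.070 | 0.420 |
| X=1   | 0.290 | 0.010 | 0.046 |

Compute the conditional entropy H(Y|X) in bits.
1.0802 bits

H(Y|X) = H(X,Y) - H(X)

H(X,Y) = -Σ_{x,y} P(x,y) log₂ P(x,y). Per-cell terms -P(x,y)·log₂P(x,y):
  X=0: 0.42775, 0.26856, 0.52565
  X=1: 0.51790, 0.06644, 0.20434
Sum of the 6 terms: H(X,Y) = 2.0106 bits

Marginal of X (row sums):
  P(X=0) = 0.164 + 0.070 + 0.420 = 0.654
  P(X=1) = 0.290 + 0.010 + 0.046 = 0.346
H(X) = -[0.654·log₂(0.654) + 0.346·log₂(0.346)]
  = 0.40066 + 0.52978 = 0.9304 bits

H(Y|X) = H(X,Y) - H(X) = 2.0106 - 0.9304 = 1.0802 bits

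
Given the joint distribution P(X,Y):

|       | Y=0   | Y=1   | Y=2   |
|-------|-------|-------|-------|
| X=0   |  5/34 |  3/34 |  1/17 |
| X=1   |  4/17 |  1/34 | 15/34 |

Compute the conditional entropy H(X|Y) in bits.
0.7243 bits

H(X|Y) = H(X,Y) - H(Y)

H(X,Y) = -Σ_{x,y} P(x,y) log₂ P(x,y). Per-cell terms -P(x,y)·log₂P(x,y):
  X=0: 0.40670, 0.30904, 0.24044
  X=1: 0.49117, 0.14963, 0.52084
Sum of the 6 terms: H(X,Y) = 2.11782 bits

Marginal of Y (column sums):
  P(Y=0) = 5/34 + 4/17 = 13/34
  P(Y=1) = 3/34 + 1/34 = 2/17
  P(Y=2) = 1/17 + 15/34 = 1/2
H(Y) = -[(13/34)·log₂(13/34) + (2/17)·log₂(2/17) + (1/2)·log₂(1/2)]
  = 0.53033 + 0.36323 + 0.50000 = 1.39356 bits

H(X|Y) = H(X,Y) - H(Y) = 2.11782 - 1.39356 = 0.7243 bits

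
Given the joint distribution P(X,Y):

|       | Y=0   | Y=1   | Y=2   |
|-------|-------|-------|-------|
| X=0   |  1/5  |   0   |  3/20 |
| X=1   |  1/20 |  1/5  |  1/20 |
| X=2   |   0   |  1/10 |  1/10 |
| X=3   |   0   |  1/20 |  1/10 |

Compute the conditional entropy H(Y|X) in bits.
1.0581 bits

H(Y|X) = H(X,Y) - H(X)

H(X,Y) = -Σ_{x,y} P(x,y) log₂ P(x,y). Per-cell terms -P(x,y)·log₂P(x,y):
  X=0: 0.4644, 0.0000, 0.4105
  X=1: 0.2161, 0.4644, 0.2161
  X=2: 0.0000, 0.3322, 0.3322
  X=3: 0.0000, 0.2161, 0.3322
  (cells with P = 0 contribute 0)
Sum of the 12 terms: H(X,Y) = 2.9842 bits

Marginal of X (row sums):
  P(X=0) = 1/5 + 0 + 3/20 = 7/20
  P(X=1) = 1/20 + 1/5 + 1/20 = 3/10
  P(X=2) = 0 + 1/10 + 1/10 = 1/5
  P(X=3) = 0 + 1/20 + 1/10 = 3/20
H(X) = -[(7/20)·log₂(7/20) + (3/10)·log₂(3/10) + (1/5)·log₂(1/5) + (3/20)·log₂(3/20)]
  = 0.5301 + 0.5211 + 0.4644 + 0.4105 = 1.9261 bits

H(Y|X) = H(X,Y) - H(X) = 2.9842 - 1.9261 = 1.0581 bits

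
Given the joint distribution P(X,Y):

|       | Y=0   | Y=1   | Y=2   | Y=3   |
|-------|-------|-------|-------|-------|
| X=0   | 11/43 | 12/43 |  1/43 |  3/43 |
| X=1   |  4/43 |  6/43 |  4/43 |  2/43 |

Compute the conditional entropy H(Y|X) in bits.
1.6987 bits

H(Y|X) = H(X,Y) - H(X)

H(X,Y) = -Σ_{x,y} P(x,y) log₂ P(x,y). Per-cell terms -P(x,y)·log₂P(x,y):
  X=0: 0.5031, 0.5139, 0.1262, 0.2680
  X=1: 0.3187, 0.3965, 0.3187, 0.2059
Sum of the 8 terms: H(X,Y) = 2.6510 bits

Marginal of X (row sums):
  P(X=0) = 11/43 + 12/43 + 1/43 + 3/43 = 27/43
  P(X=1) = 4/43 + 6/43 + 4/43 + 2/43 = 16/43
H(X) = -[(27/43)·log₂(27/43) + (16/43)·log₂(16/43)]
  = 0.4216 + 0.5307 = 0.9523 bits

H(Y|X) = H(X,Y) - H(X) = 2.6510 - 0.9523 = 1.6987 bits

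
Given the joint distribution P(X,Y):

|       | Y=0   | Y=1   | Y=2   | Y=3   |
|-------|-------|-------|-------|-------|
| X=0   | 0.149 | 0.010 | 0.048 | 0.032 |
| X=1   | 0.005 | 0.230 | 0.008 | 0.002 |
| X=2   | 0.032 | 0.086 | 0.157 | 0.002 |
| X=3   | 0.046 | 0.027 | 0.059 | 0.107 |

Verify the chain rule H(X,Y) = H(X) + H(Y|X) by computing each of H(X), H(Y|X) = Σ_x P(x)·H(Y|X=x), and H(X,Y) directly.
H(X) = 1.9972 bits, H(Y|X) = 1.2788 bits, H(X,Y) = 3.2760 bits

Marginal of X (row sums):
  P(X=0) = 0.149 + 0.010 + 0.048 + 0.032 = 0.239
  P(X=1) = 0.005 + 0.230 + 0.008 + 0.002 = 0.245
  P(X=2) = 0.032 + 0.086 + 0.157 + 0.002 = 0.277
  P(X=3) = 0.046 + 0.027 + 0.059 + 0.107 = 0.239
H(X) = -[0.239·log₂(0.239) + 0.245·log₂(0.245) + 0.277·log₂(0.277) + 0.239·log₂(0.239)]
  = 0.49352 + 0.49714 + 0.51302 + 0.49352 = 1.9972 bits

H(Y|X) = Σ_x P(x)·H(Y|X=x):
  X=0: P(X=0) = 0.239, P(Y|X=0) = (149/239, 10/239, 48/239, 32/239) → H(Y|X=0) = 1.47010
  X=1: P(X=1) = 0.245, P(Y|X=1) = (1/49, 46/49, 8/245, 2/245) → H(Y|X=1) = 0.41798
  X=2: P(X=2) = 0.277, P(Y|X=2) = (32/277, 86/277, 157/277, 2/277) → H(Y|X=2) = 1.39925
  X=3: P(X=3) = 0.239, P(Y|X=3) = (46/239, 27/239, 59/239, 107/239) → H(Y|X=3) = 1.83024
H(Y|X) = 0.239·1.47010 + 0.245·0.41798 + 0.277·1.39925 + 0.239·1.83024 = 1.2788 bits

H(X,Y) = -Σ_{x,y} P(x,y) log₂ P(x,y). Per-cell terms -P(x,y)·log₂P(x,y):
  X=0: 0.40925, 0.06644, 0.21028, 0.15891
  X=1: 0.03822, 0.48767, 0.05573, 0.01793
  X=2: 0.15891, 0.30440, 0.41937, 0.01793
  X=3: 0.20434, 0.14069, 0.24091, 0.34500
Sum of the 16 terms: H(X,Y) = 3.2760 bits

Chain rule check:
  H(X) + H(Y|X) = 1.9972 + 1.2788 = 3.2760 bits
  H(X,Y) = 3.2760 bits
✓ Chain rule verified.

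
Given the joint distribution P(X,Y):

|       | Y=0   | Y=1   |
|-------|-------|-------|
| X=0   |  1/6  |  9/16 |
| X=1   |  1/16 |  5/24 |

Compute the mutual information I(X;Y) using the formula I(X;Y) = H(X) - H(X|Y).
0.0000 bits

I(X;Y) = H(X) - H(X|Y)

Marginal of X (row sums):
  P(X=0) = 1/6 + 9/16 = 35/48
  P(X=1) = 1/16 + 5/24 = 13/48
H(X) = -[(35/48)·log₂(35/48) + (13/48)·log₂(13/48)]
  = 0.33227 + 0.51039 = 0.84266 bits

Marginal of Y (column sums):
  P(Y=0) = 1/6 + 1/16 = 11/48
  P(Y=1) = 9/16 + 5/24 = 37/48
H(X|Y) = Σ_y P(y)·H(X|Y=y):
  Y=0: P(Y=0) = 11/48, P(X|Y=0) = (8/11, 3/11) → H(X|Y=0) = 0.84535
  Y=1: P(Y=1) = 37/48, P(X|Y=1) = (27/37, 10/37) → H(X|Y=1) = 0.84185
H(X|Y) = (11/48)·0.84535 + (37/48)·0.84185 = 0.84265 bits

I(X;Y) = H(X) - H(X|Y) = 0.84266 - 0.84265 = 0.0000 bits

Cross-check via I(X;Y) = H(X) + H(Y) - H(X,Y): computing H(Y) from the column sums and H(X,Y) from the 4 cells in the same way gives H(Y) = 0.77656 bits and H(X,Y) = 1.61921 bits, so
I(X;Y) = 0.84266 + 0.77656 - 1.61921 = 0.0000 bits ✓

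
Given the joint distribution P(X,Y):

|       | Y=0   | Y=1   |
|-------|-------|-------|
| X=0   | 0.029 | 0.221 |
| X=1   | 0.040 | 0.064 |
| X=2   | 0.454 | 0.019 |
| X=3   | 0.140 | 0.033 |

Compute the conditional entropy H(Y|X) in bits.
0.4660 bits

H(Y|X) = H(X,Y) - H(X)

H(X,Y) = -Σ_{x,y} P(x,y) log₂ P(x,y). Per-cell terms -P(x,y)·log₂P(x,y):
  X=0: 0.14813, 0.48131
  X=1: 0.18575, 0.25381
  X=2: 0.51721, 0.10864
  X=3: 0.39711, 0.16241
Sum of the 8 terms: H(X,Y) = 2.2544 bits

Marginal of X (row sums):
  P(X=0) = 0.029 + 0.221 = 0.250
  P(X=1) = 0.040 + 0.064 = 0.104
  P(X=2) = 0.454 + 0.019 = 0.473
  P(X=3) = 0.140 + 0.033 = 0.173
H(X) = -[0.250·log₂(0.250) + 0.104·log₂(0.104) + 0.473·log₂(0.473) + 0.173·log₂(0.173)]
  = 0.50000 + 0.33960 + 0.51088 + 0.43789 = 1.7884 bits

H(Y|X) = H(X,Y) - H(X) = 2.2544 - 1.7884 = 0.4660 bits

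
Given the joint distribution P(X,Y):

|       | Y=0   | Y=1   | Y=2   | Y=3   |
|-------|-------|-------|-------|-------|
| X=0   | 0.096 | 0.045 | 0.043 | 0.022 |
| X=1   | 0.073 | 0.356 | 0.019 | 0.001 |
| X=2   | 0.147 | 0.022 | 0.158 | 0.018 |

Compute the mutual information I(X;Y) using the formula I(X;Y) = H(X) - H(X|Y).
0.4181 bits

I(X;Y) = H(X) - H(X|Y)

Marginal of X (row sums):
  P(X=0) = 0.096 + 0.045 + 0.043 + 0.022 = 0.206
  P(X=1) = 0.073 + 0.356 + 0.019 + 0.001 = 0.449
  P(X=2) = 0.147 + 0.022 + 0.158 + 0.018 = 0.345
H(X) = -[0.206·log₂(0.206) + 0.449·log₂(0.449) + 0.345·log₂(0.345)]
  = 0.46953 + 0.51869 + 0.52969 = 1.51791 bits

Marginal of Y (column sums):
  P(Y=0) = 0.096 + 0.073 + 0.147 = 0.316
  P(Y=1) = 0.045 + 0.356 + 0.022 = 0.423
  P(Y=2) = 0.043 + 0.019 + 0.158 = 0.220
  P(Y=3) = 0.022 + 0.001 + 0.018 = 0.041
H(X|Y) = Σ_y P(y)·H(X|Y=y):
  Y=0: P(Y=0) = 0.316, P(X|Y=0) = (24/79, 73/316, 147/316) → H(X|Y=0) = 1.52414
  Y=1: P(Y=1) = 0.423, P(X|Y=1) = (5/47, 356/423, 22/423) → H(X|Y=1) = 0.77510
  Y=2: P(Y=2) = 0.220, P(X|Y=2) = (43/220, 19/220, 79/110) → H(X|Y=2) = 1.10846
  Y=3: P(Y=3) = 0.041, P(X|Y=3) = (22/41, 1/41, 18/41) → H(X|Y=3) = 1.13399
H(X|Y) = 0.316·1.52414 + 0.423·0.77510 + 0.220·1.10846 + 0.041·1.13399 = 1.09985 bits

I(X;Y) = H(X) - H(X|Y) = 1.51791 - 1.09985 = 0.4181 bits

Cross-check via I(X;Y) = H(X) + H(Y) - H(X,Y): computing H(Y) from the column sums and H(X,Y) from the 12 cells in the same way gives H(Y) = 1.71976 bits and H(X,Y) = 2.81961 bits, so
I(X;Y) = 1.51791 + 1.71976 - 2.81961 = 0.4181 bits ✓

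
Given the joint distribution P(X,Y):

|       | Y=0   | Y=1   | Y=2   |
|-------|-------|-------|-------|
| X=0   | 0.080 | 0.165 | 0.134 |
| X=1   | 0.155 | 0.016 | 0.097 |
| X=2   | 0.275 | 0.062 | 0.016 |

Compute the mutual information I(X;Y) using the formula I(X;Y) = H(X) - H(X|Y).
0.2554 bits

I(X;Y) = H(X) - H(X|Y)

Marginal of X (row sums):
  P(X=0) = 0.080 + 0.165 + 0.134 = 0.379
  P(X=1) = 0.155 + 0.016 + 0.097 = 0.268
  P(X=2) = 0.275 + 0.062 + 0.016 = 0.353
H(X) = -[0.379·log₂(0.379) + 0.268·log₂(0.268) + 0.353·log₂(0.353)]
  = 0.5305 + 0.5091 + 0.5303 = 1.5699 bits

Marginal of Y (column sums):
  P(Y=0) = 0.080 + 0.155 + 0.275 = 0.510
  P(Y=1) = 0.165 + 0.016 + 0.062 = 0.243
  P(Y=2) = 0.134 + 0.097 + 0.016 = 0.247
H(X|Y) = Σ_y P(y)·H(X|Y=y):
  Y=0: P(Y=0) = 0.510, P(X|Y=0) = (8/51, 31/102, 55/102) → H(X|Y=0) = 1.4219
  Y=1: P(Y=1) = 0.243, P(X|Y=1) = (55/81, 16/243, 62/243) → H(X|Y=1) = 1.1404
  Y=2: P(Y=2) = 0.247, P(X|Y=2) = (134/247, 97/247, 16/247) → H(X|Y=2) = 1.2640
H(X|Y) = 0.510·1.4219 + 0.243·1.1404 + 0.247·1.2640 = 1.3145 bits

I(X;Y) = H(X) - H(X|Y) = 1.5699 - 1.3145 = 0.2554 bits

Cross-check via I(X;Y) = H(X) + H(Y) - H(X,Y): computing H(Y) from the column sums and H(X,Y) from the 9 cells in the same way gives H(Y) = 1.4897 bits and H(X,Y) = 2.8042 bits, so
I(X;Y) = 1.5699 + 1.4897 - 2.8042 = 0.2554 bits ✓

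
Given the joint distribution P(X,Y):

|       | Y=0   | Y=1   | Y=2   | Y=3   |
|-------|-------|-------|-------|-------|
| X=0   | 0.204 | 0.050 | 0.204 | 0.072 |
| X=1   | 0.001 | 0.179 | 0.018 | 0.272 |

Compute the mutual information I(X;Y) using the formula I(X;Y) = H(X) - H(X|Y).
0.4702 bits

I(X;Y) = H(X) - H(X|Y)

Marginal of X (row sums):
  P(X=0) = 0.204 + 0.050 + 0.204 + 0.072 = 0.530
  P(X=1) = 0.001 + 0.179 + 0.018 + 0.272 = 0.470
H(X) = -[0.530·log₂(0.530) + 0.470·log₂(0.470)]
  = 0.485446 + 0.511956 = 0.99740 bits

Marginal of Y (column sums):
  P(Y=0) = 0.204 + 0.001 = 0.205
  P(Y=1) = 0.050 + 0.179 = 0.229
  P(Y=2) = 0.204 + 0.018 = 0.222
  P(Y=3) = 0.072 + 0.272 = 0.344
H(X|Y) = Σ_y P(y)·H(X|Y=y):
  Y=0: P(Y=0) = 0.205, P(X|Y=0) = (204/205, 1/205) → H(X|Y=0) = 0.044481
  Y=1: P(Y=1) = 0.229, P(X|Y=1) = (50/229, 179/229) → H(X|Y=1) = 0.757126
  Y=2: P(Y=2) = 0.222, P(X|Y=2) = (34/37, 3/37) → H(X|Y=2) = 0.405977
  Y=3: P(Y=3) = 0.344, P(X|Y=3) = (9/43, 34/43) → H(X|Y=3) = 0.740147
H(X|Y) = 0.205·0.044481 + 0.229·0.757126 + 0.222·0.405977 + 0.344·0.740147 = 0.52724 bits

I(X;Y) = H(X) - H(X|Y) = 0.99740 - 0.52724 = 0.4702 bits

Cross-check via I(X;Y) = H(X) + H(Y) - H(X,Y): computing H(Y) from the column sums and H(X,Y) from the 8 cells in the same way gives H(Y) = 1.96732 bits and H(X,Y) = 2.49456 bits, so
I(X;Y) = 0.99740 + 1.96732 - 2.49456 = 0.4702 bits ✓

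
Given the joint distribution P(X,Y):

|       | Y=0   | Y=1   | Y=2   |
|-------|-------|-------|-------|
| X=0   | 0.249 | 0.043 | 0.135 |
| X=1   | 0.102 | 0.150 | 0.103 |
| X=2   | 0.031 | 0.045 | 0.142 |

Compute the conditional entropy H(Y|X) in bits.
1.3917 bits

H(Y|X) = H(X,Y) - H(X)

H(X,Y) = -Σ_{x,y} P(x,y) log₂ P(x,y). Per-cell terms -P(x,y)·log₂P(x,y):
  X=0: 0.4994, 0.1952, 0.3900
  X=1: 0.3359, 0.4105, 0.3378
  X=2: 0.1554, 0.2013, 0.3999
Sum of the 9 terms: H(X,Y) = 2.9254 bits

Marginal of X (row sums):
  P(X=0) = 0.249 + 0.043 + 0.135 = 0.427
  P(X=1) = 0.102 + 0.150 + 0.103 = 0.355
  P(X=2) = 0.031 + 0.045 + 0.142 = 0.218
H(X) = -[0.427·log₂(0.427) + 0.355·log₂(0.355) + 0.218·log₂(0.218)]
  = 0.5242 + 0.5304 + 0.4791 = 1.5337 bits

H(Y|X) = H(X,Y) - H(X) = 2.9254 - 1.5337 = 1.3917 bits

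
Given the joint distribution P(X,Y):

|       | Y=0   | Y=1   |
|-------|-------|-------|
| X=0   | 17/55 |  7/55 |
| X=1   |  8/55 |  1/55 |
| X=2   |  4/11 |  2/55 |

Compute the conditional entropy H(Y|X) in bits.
0.6382 bits

H(Y|X) = H(X,Y) - H(X)

H(X,Y) = -Σ_{x,y} P(x,y) log₂ P(x,y). Per-cell terms -P(x,y)·log₂P(x,y):
  X=0: 0.523568, 0.378510
  X=1: 0.404561, 0.105116
  X=2: 0.530702, 0.173868
Sum of the 6 terms: H(X,Y) = 2.116325 bits

Marginal of X (row sums):
  P(X=0) = 17/55 + 7/55 = 24/55
  P(X=1) = 8/55 + 1/55 = 9/55
  P(X=2) = 4/11 + 2/55 = 2/5
H(X) = -[(24/55)·log₂(24/55) + (9/55)·log₂(9/55) + (2/5)·log₂(2/5)]
  = 0.522064 + 0.427326 + 0.528771 = 1.478161 bits

H(Y|X) = H(X,Y) - H(X) = 2.116325 - 1.478161 = 0.6382 bits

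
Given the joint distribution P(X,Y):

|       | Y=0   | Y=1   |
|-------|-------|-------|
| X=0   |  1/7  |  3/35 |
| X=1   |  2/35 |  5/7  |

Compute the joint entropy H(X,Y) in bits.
1.2875 bits

H(X,Y) = -Σ_{x,y} P(x,y) log₂ P(x,y). Per-cell terms -P(x,y)·log₂P(x,y):
  X=0: 0.40105, 0.30380
  X=1: 0.23596, 0.34673
Sum of the 4 terms: H(X,Y) = 1.2875 bits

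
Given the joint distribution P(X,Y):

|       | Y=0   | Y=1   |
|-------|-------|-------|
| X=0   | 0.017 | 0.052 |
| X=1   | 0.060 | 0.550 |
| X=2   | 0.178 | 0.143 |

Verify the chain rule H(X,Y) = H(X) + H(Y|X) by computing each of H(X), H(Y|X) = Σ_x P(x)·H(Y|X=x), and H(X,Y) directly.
H(X) = 1.2274 bits, H(Y|X) = 0.6567 bits, H(X,Y) = 1.8841 bits

Marginal of X (row sums):
  P(X=0) = 0.017 + 0.052 = 0.069
  P(X=1) = 0.060 + 0.550 = 0.610
  P(X=2) = 0.178 + 0.143 = 0.321
H(X) = -[0.069·log₂(0.069) + 0.610·log₂(0.610) + 0.321·log₂(0.321)]
  = 0.26615 + 0.43500 + 0.52623 = 1.2274 bits

H(Y|X) = Σ_x P(x)·H(Y|X=x):
  X=0: P(X=0) = 0.069, P(Y|X=0) = (17/69, 52/69) → H(Y|X=0) = 0.80548
  X=1: P(X=1) = 0.610, P(Y|X=1) = (6/61, 55/61) → H(Y|X=1) = 0.46378
  X=2: P(X=2) = 0.321, P(Y|X=2) = (178/321, 143/321) → H(Y|X=2) = 0.99141
H(Y|X) = 0.069·0.80548 + 0.610·0.46378 + 0.321·0.99141 = 0.6567 bits

H(X,Y) = -Σ_{x,y} P(x,y) log₂ P(x,y). Per-cell terms -P(x,y)·log₂P(x,y):
  X=0: 0.09993, 0.22180
  X=1: 0.24353, 0.47437
  X=2: 0.44323, 0.40125
Sum of the 6 terms: H(X,Y) = 1.8841 bits

Chain rule check:
  H(X) + H(Y|X) = 1.2274 + 0.6567 = 1.8841 bits
  H(X,Y) = 1.8841 bits
✓ Chain rule verified.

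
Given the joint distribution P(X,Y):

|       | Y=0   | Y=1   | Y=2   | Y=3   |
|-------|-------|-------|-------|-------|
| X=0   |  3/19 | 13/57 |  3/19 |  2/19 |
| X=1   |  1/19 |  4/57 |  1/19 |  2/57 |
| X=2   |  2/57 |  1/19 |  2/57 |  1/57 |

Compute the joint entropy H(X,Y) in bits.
3.2199 bits

H(X,Y) = -Σ_{x,y} P(x,y) log₂ P(x,y). Per-cell terms -P(x,y)·log₂P(x,y):
  X=0: 0.420468, 0.486348, 0.420468, 0.341887
  X=1: 0.223575, 0.268975, 0.223575, 0.169575
  X=2: 0.169575, 0.223575, 0.169575, 0.102331
Sum of the 12 terms: H(X,Y) = 3.2199 bits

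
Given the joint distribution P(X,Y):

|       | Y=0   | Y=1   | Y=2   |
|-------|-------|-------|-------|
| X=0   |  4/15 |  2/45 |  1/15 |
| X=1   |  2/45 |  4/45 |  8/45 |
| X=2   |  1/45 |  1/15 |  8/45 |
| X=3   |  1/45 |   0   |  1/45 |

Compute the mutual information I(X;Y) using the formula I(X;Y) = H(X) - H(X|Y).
0.2863 bits

I(X;Y) = H(X) - H(X|Y)

Marginal of X (row sums):
  P(X=0) = 4/15 + 2/45 + 1/15 = 17/45
  P(X=1) = 2/45 + 4/45 + 8/45 = 14/45
  P(X=2) = 1/45 + 1/15 + 8/45 = 4/15
  P(X=3) = 1/45 + 0 + 1/45 = 2/45
H(X) = -[(17/45)·log₂(17/45) + (14/45)·log₂(14/45) + (4/15)·log₂(4/15) + (2/45)·log₂(2/45)]
  = 0.5305474 + 0.5240661 + 0.5085042 + 0.1996379 = 1.762756 bits

Marginal of Y (column sums):
  P(Y=0) = 4/15 + 2/45 + 1/45 + 1/45 = 16/45
  P(Y=1) = 2/45 + 4/45 + 1/15 + 0 = 1/5
  P(Y=2) = 1/15 + 8/45 + 8/45 + 1/45 = 4/9
H(X|Y) = Σ_y P(y)·H(X|Y=y):
  Y=0: P(Y=0) = 16/45, P(X|Y=0) = (3/4, 1/8, 1/16, 1/16) → H(X|Y=0) = 1.1862781
  Y=1: P(Y=1) = 1/5, P(X|Y=1) = (2/9, 4/9, 1/3, 0) → H(X|Y=1) = 1.5304931
  Y=2: P(Y=2) = 4/9, P(X|Y=2) = (3/20, 2/5, 2/5, 1/20) → H(X|Y=2) = 1.6841837
H(X|Y) = (16/45)·1.1862781 + (1/5)·1.5304931 + (4/9)·1.6841837 = 1.476412 bits

I(X;Y) = H(X) - H(X|Y) = 1.762756 - 1.476412 = 0.2863 bits

Cross-check via I(X;Y) = H(X) + H(Y) - H(X,Y): computing H(Y) from the column sums and H(X,Y) from the 12 cells in the same way gives H(Y) = 1.514789 bits and H(X,Y) = 2.991201 bits, so
I(X;Y) = 1.762756 + 1.514789 - 2.991201 = 0.2863 bits ✓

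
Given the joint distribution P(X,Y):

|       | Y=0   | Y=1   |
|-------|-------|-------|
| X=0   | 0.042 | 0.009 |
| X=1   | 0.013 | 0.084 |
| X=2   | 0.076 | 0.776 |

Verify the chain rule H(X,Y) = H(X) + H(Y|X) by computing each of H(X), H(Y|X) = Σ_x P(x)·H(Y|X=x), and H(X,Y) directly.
H(X) = 0.7423 bits, H(Y|X) = 0.4590 bits, H(X,Y) = 1.2013 bits

Marginal of X (row sums):
  P(X=0) = 0.042 + 0.009 = 0.051
  P(X=1) = 0.013 + 0.084 = 0.097
  P(X=2) = 0.076 + 0.776 = 0.852
H(X) = -[0.051·log₂(0.051) + 0.097·log₂(0.097) + 0.852·log₂(0.852)]
  = 0.218961 + 0.326490 + 0.196876 = 0.7423 bits

H(Y|X) = Σ_x P(x)·H(Y|X=x):
  X=0: P(X=0) = 0.051, P(Y|X=0) = (14/17, 3/17) → H(Y|X=0) = 0.672295
  X=1: P(X=1) = 0.097, P(Y|X=1) = (13/97, 84/97) → H(Y|X=1) = 0.568363
  X=2: P(X=2) = 0.852, P(Y|X=2) = (19/213, 194/213) → H(Y|X=2) = 0.433800
H(Y|X) = 0.051·0.672295 + 0.097·0.568363 + 0.852·0.433800 = 0.4590 bits

H(X,Y) = -Σ_{x,y} P(x,y) log₂ P(x,y). Per-cell terms -P(x,y)·log₂P(x,y):
  X=0: 0.192086, 0.061163
  X=1: 0.081449, 0.300171
  X=2: 0.282557, 0.283916
Sum of the 6 terms: H(X,Y) = 1.2013 bits

Chain rule check:
  H(X) + H(Y|X) = 0.7423 + 0.4590 = 1.2013 bits
  H(X,Y) = 1.2013 bits
✓ Chain rule verified.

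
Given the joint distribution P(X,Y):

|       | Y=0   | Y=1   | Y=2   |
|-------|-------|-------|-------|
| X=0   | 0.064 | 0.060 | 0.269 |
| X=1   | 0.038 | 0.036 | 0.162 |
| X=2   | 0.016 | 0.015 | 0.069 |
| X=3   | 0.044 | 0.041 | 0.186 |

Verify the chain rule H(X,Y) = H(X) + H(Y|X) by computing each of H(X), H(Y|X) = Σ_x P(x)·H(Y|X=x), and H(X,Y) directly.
H(X) = 1.8638 bits, H(Y|X) = 1.2115 bits, H(X,Y) = 3.0753 bits

Marginal of X (row sums):
  P(X=0) = 0.064 + 0.060 + 0.269 = 0.393
  P(X=1) = 0.038 + 0.036 + 0.162 = 0.236
  P(X=2) = 0.016 + 0.015 + 0.069 = 0.100
  P(X=3) = 0.044 + 0.041 + 0.186 = 0.271
H(X) = -[0.393·log₂(0.393) + 0.236·log₂(0.236) + 0.100·log₂(0.100) + 0.271·log₂(0.271)]
  = 0.52953 + 0.49162 + 0.33219 + 0.51047 = 1.8638 bits

H(Y|X) = Σ_x P(x)·H(Y|X=x):
  X=0: P(X=0) = 0.393, P(Y|X=0) = (64/393, 20/131, 269/393) → H(Y|X=0) = 1.21473
  X=1: P(X=1) = 0.236, P(Y|X=1) = (19/118, 9/59, 81/118) → H(Y|X=1) = 1.21063
  X=2: P(X=2) = 0.100, P(Y|X=2) = (4/25, 3/20, 69/100) → H(Y|X=2) = 1.20294
  X=3: P(X=3) = 0.271, P(Y|X=3) = (44/271, 41/271, 186/271) → H(Y|X=3) = 1.21072
H(Y|X) = 0.393·1.21473 + 0.236·1.21063 + 0.100·1.20294 + 0.271·1.21072 = 1.2115 bits

H(X,Y) = -Σ_{x,y} P(x,y) log₂ P(x,y). Per-cell terms -P(x,y)·log₂P(x,y):
  X=0: 0.25381, 0.24353, 0.50957
  X=1: 0.17928, 0.17265, 0.42540
  X=2: 0.09545, 0.09088, 0.26615
  X=3: 0.19828, 0.18894, 0.45135
Sum of the 12 terms: H(X,Y) = 3.0753 bits

Chain rule check:
  H(X) + H(Y|X) = 1.8638 + 1.2115 = 3.0753 bits
  H(X,Y) = 3.0753 bits
✓ Chain rule verified.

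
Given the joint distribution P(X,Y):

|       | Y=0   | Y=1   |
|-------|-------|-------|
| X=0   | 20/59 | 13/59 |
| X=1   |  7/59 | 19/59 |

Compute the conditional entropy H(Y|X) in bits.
0.9114 bits

H(Y|X) = H(X,Y) - H(X)

H(X,Y) = -Σ_{x,y} P(x,y) log₂ P(x,y). Per-cell terms -P(x,y)·log₂P(x,y):
  X=0: 0.52906, 0.48082
  X=1: 0.36486, 0.52643
Sum of the 4 terms: H(X,Y) = 1.9012 bits

Marginal of X (row sums):
  P(X=0) = 20/59 + 13/59 = 33/59
  P(X=1) = 7/59 + 19/59 = 26/59
H(X) = -[(33/59)·log₂(33/59) + (26/59)·log₂(26/59)]
  = 0.46885 + 0.52097 = 0.9898 bits

H(Y|X) = H(X,Y) - H(X) = 1.9012 - 0.9898 = 0.9114 bits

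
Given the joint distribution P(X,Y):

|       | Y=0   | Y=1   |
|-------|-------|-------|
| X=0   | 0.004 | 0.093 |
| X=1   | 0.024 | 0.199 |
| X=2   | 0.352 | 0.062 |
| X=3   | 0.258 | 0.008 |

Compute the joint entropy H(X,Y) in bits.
2.2821 bits

H(X,Y) = -Σ_{x,y} P(x,y) log₂ P(x,y). Per-cell terms -P(x,y)·log₂P(x,y):
  X=0: 0.0319, 0.3187
  X=1: 0.1291, 0.4635
  X=2: 0.5302, 0.2487
  X=3: 0.5043, 0.0557
Sum of the 8 terms: H(X,Y) = 2.2821 bits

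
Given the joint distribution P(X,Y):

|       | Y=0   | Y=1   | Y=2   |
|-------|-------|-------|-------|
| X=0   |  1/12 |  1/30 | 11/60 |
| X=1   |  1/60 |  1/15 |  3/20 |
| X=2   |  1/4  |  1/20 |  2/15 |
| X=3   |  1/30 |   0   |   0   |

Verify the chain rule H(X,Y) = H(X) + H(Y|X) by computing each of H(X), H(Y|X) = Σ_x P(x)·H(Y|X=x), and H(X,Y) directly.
H(X) = 1.6973 bits, H(Y|X) = 1.2504 bits, H(X,Y) = 2.9477 bits

Marginal of X (row sums):
  P(X=0) = 1/12 + 1/30 + 11/60 = 3/10
  P(X=1) = 1/60 + 1/15 + 3/20 = 7/30
  P(X=2) = 1/4 + 1/20 + 2/15 = 13/30
  P(X=3) = 1/30 + 0 + 0 = 1/30
H(X) = -[(3/10)·log₂(3/10) + (7/30)·log₂(7/30) + (13/30)·log₂(13/30) + (1/30)·log₂(1/30)]
  = 0.52109 + 0.48989 + 0.52280 + 0.16356 = 1.6973 bits

H(Y|X) = Σ_x P(x)·H(Y|X=x):
  X=0: P(X=0) = 3/10, P(Y|X=0) = (5/18, 1/9, 11/18) → H(Y|X=0) = 1.29974
  X=1: P(X=1) = 7/30, P(Y|X=1) = (1/14, 2/7, 9/14) → H(Y|X=1) = 1.19812
  X=2: P(X=2) = 13/30, P(Y|X=2) = (15/26, 3/26, 4/13) → H(Y|X=2) = 1.34051
  X=3: P(X=3) = 1/30, P(Y|X=3) = (1, 0, 0) → H(Y|X=3) = 0.00000
H(Y|X) = (3/10)·1.29974 + (7/30)·1.19812 + (13/30)·1.34051 + (1/30)·0.00000 = 1.2504 bits

H(X,Y) = -Σ_{x,y} P(x,y) log₂ P(x,y). Per-cell terms -P(x,y)·log₂P(x,y):
  X=0: 0.29875, 0.16356, 0.44870
  X=1: 0.09845, 0.26046, 0.41054
  X=2: 0.50000, 0.21610, 0.38759
  X=3: 0.16356, 0.00000, 0.00000
  (cells with P = 0 contribute 0)
Sum of the 12 terms: H(X,Y) = 2.9477 bits

Chain rule check:
  H(X) + H(Y|X) = 1.6973 + 1.2504 = 2.9477 bits
  H(X,Y) = 2.9477 bits
✓ Chain rule verified.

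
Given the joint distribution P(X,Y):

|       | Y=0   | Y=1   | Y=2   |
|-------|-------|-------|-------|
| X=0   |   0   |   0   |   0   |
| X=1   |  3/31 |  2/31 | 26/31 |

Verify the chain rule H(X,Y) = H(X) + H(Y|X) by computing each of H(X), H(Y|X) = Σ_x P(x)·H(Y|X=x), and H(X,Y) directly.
H(X) = 0.0000 bits, H(Y|X) = 0.7940 bits, H(X,Y) = 0.7940 bits

Marginal of X (row sums):
  P(X=0) = 0 + 0 + 0 = 0
  P(X=1) = 3/31 + 2/31 + 26/31 = 1
H(X) = -[1·log₂(1)]   (outcomes with P = 0 contribute 0)
  = 0.0000 bits

H(Y|X) = Σ_x P(x)·H(Y|X=x):
  X=0: P(X=0) = 0 → contributes 0
  X=1: P(X=1) = 1, P(Y|X=1) = (3/31, 2/31, 26/31) → H(Y|X=1) = 0.7940
H(Y|X) = 1·0.7940 = 0.7940 bits

H(X,Y) = -Σ_{x,y} P(x,y) log₂ P(x,y). Per-cell terms -P(x,y)·log₂P(x,y):
  X=0: 0.0000, 0.0000, 0.0000
  X=1: 0.3261, 0.2551, 0.2128
  (cells with P = 0 contribute 0)
Sum of the 6 terms: H(X,Y) = 0.7940 bits

Chain rule check:
  H(X) + H(Y|X) = 0.0000 + 0.7940 = 0.7940 bits
  H(X,Y) = 0.7940 bits
✓ Chain rule verified.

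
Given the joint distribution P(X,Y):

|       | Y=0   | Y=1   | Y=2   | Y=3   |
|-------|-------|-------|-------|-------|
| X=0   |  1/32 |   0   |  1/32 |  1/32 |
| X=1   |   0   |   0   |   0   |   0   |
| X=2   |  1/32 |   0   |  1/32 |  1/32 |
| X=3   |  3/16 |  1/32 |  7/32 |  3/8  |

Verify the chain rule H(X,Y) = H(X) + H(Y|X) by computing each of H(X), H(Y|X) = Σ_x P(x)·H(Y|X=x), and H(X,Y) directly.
H(X) = 0.8837 bits, H(Y|X) = 1.6731 bits, H(X,Y) = 2.5568 bits

Marginal of X (row sums):
  P(X=0) = 1/32 + 0 + 1/32 + 1/32 = 3/32
  P(X=1) = 0 + 0 + 0 + 0 = 0
  P(X=2) = 1/32 + 0 + 1/32 + 1/32 = 3/32
  P(X=3) = 3/16 + 1/32 + 7/32 + 3/8 = 13/16
H(X) = -[(3/32)·log₂(3/32) + (3/32)·log₂(3/32) + (13/16)·log₂(13/16)]   (outcomes with P = 0 contribute 0)
  = 0.3201598 + 0.3201598 + 0.2433927 = 0.8837 bits

H(Y|X) = Σ_x P(x)·H(Y|X=x):
  X=0: P(X=0) = 3/32, P(Y|X=0) = (1/3, 0, 1/3, 1/3) → H(Y|X=0) = 1.5849625
  X=1: P(X=1) = 0 → contributes 0
  X=2: P(X=2) = 3/32, P(Y|X=2) = (1/3, 0, 1/3, 1/3) → H(Y|X=2) = 1.5849625
  X=3: P(X=3) = 13/16, P(Y|X=3) = (3/13, 1/26, 7/26, 6/13) → H(Y|X=3) = 1.6934855
H(Y|X) = (3/32)·1.5849625 + (3/32)·1.5849625 + (13/16)·1.6934855 = 1.6731 bits

H(X,Y) = -Σ_{x,y} P(x,y) log₂ P(x,y). Per-cell terms -P(x,y)·log₂P(x,y):
  X=0: 0.1562500, 0.0000000, 0.1562500, 0.1562500
  X=1: 0.0000000, 0.0000000, 0.0000000, 0.0000000
  X=2: 0.1562500, 0.0000000, 0.1562500, 0.1562500
  X=3: 0.4528195, 0.1562500, 0.4796411, 0.5306391
  (cells with P = 0 contribute 0)
Sum of the 16 terms: H(X,Y) = 2.5568 bits

Chain rule check:
  H(X) + H(Y|X) = 0.8837 + 1.6731 = 2.5568 bits
  H(X,Y) = 2.5568 bits
✓ Chain rule verified.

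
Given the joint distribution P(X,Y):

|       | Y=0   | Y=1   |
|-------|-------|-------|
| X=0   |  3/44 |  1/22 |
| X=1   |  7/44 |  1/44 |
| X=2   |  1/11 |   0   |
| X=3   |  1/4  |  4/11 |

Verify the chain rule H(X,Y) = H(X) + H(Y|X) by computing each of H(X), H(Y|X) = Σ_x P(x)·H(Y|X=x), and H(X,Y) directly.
H(X) = 1.5505 bits, H(Y|X) = 0.8075 bits, H(X,Y) = 2.3581 bits

Marginal of X (row sums):
  P(X=0) = 3/44 + 1/22 = 5/44
  P(X=1) = 7/44 + 1/44 = 2/11
  P(X=2) = 1/11 + 0 = 1/11
  P(X=3) = 1/4 + 4/11 = 27/44
H(X) = -[(5/44)·log₂(5/44) + (2/11)·log₂(2/11) + (1/11)·log₂(1/11) + (27/44)·log₂(27/44)]
  = 0.3565 + 0.4472 + 0.3145 + 0.4323 = 1.5505 bits

H(Y|X) = Σ_x P(x)·H(Y|X=x):
  X=0: P(X=0) = 5/44, P(Y|X=0) = (3/5, 2/5) → H(Y|X=0) = 0.9710
  X=1: P(X=1) = 2/11, P(Y|X=1) = (7/8, 1/8) → H(Y|X=1) = 0.5436
  X=2: P(X=2) = 1/11, P(Y|X=2) = (1, 0) → H(Y|X=2) = 0.0000
  X=3: P(X=3) = 27/44, P(Y|X=3) = (11/27, 16/27) → H(Y|X=3) = 0.9751
H(Y|X) = (5/44)·0.9710 + (2/11)·0.5436 + (1/11)·0.0000 + (27/44)·0.9751 = 0.8075 bits

H(X,Y) = -Σ_{x,y} P(x,y) log₂ P(x,y). Per-cell terms -P(x,y)·log₂P(x,y):
  X=0: 0.2642, 0.2027
  X=1: 0.4219, 0.1241
  X=2: 0.3145, 0.0000
  X=3: 0.5000, 0.5307
  (cells with P = 0 contribute 0)
Sum of the 8 terms: H(X,Y) = 2.3581 bits

Chain rule check:
  H(X) + H(Y|X) = 1.5505 + 0.8075 = 2.3580 bits
  H(X,Y) = 2.3581 bits
✓ Chain rule verified (Δ = 0.0001 is 4-dp rounding noise: each of the three values was rounded independently).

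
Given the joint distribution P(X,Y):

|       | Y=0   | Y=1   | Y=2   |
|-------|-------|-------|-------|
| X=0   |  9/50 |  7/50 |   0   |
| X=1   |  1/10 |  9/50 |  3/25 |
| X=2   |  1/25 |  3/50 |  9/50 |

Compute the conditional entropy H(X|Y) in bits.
1.2840 bits

H(X|Y) = H(X,Y) - H(Y)

H(X,Y) = -Σ_{x,y} P(x,y) log₂ P(x,y). Per-cell terms -P(x,y)·log₂P(x,y):
  X=0: 0.4453, 0.3971, 0.0000
  X=1: 0.3322, 0.4453, 0.3671
  X=2: 0.1858, 0.2435, 0.4453
  (cells with P = 0 contribute 0)
Sum of the 9 terms: H(X,Y) = 2.8616 bits

Marginal of Y (column sums):
  P(Y=0) = 9/50 + 1/10 + 1/25 = 8/25
  P(Y=1) = 7/50 + 9/50 + 3/50 = 19/50
  P(Y=2) = 0 + 3/25 + 9/50 = 3/10
H(Y) = -[(8/25)·log₂(8/25) + (19/50)·log₂(19/50) + (3/10)·log₂(3/10)]
  = 0.5260 + 0.5305 + 0.5211 = 1.5776 bits

H(X|Y) = H(X,Y) - H(Y) = 2.8616 - 1.5776 = 1.2840 bits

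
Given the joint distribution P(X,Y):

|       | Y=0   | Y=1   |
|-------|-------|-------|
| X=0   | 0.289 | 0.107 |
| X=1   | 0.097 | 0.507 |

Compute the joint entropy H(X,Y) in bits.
1.6859 bits

H(X,Y) = -Σ_{x,y} P(x,y) log₂ P(x,y). Per-cell terms -P(x,y)·log₂P(x,y):
  X=0: 0.5176, 0.3450
  X=1: 0.3265, 0.4968
Sum of the 4 terms: H(X,Y) = 1.6859 bits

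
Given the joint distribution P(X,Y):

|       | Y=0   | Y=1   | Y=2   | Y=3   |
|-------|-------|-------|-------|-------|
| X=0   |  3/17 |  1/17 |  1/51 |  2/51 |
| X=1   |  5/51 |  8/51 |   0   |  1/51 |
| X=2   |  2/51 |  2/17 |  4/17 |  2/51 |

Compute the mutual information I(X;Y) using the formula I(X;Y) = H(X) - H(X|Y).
0.3824 bits

I(X;Y) = H(X) - H(X|Y)

Marginal of X (row sums):
  P(X=0) = 3/17 + 1/17 + 1/51 + 2/51 = 5/17
  P(X=1) = 5/51 + 8/51 + 0 + 1/51 = 14/51
  P(X=2) = 2/51 + 2/17 + 4/17 + 2/51 = 22/51
H(X) = -[(5/17)·log₂(5/17) + (14/51)·log₂(14/51) + (22/51)·log₂(22/51)]
  = 0.519275 + 0.511980 + 0.523252 = 1.55451 bits

Marginal of Y (column sums):
  P(Y=0) = 3/17 + 5/51 + 2/51 = 16/51
  P(Y=1) = 1/17 + 8/51 + 2/17 = 1/3
  P(Y=2) = 1/51 + 0 + 4/17 = 13/51
  P(Y=3) = 2/51 + 1/51 + 2/51 = 5/51
H(X|Y) = Σ_y P(y)·H(X|Y=y):
  Y=0: P(Y=0) = 16/51, P(X|Y=0) = (9/16, 5/16, 1/8) → H(X|Y=0) = 1.366315
  Y=1: P(Y=1) = 1/3, P(X|Y=1) = (3/17, 8/17, 6/17) → H(X|Y=1) = 1.483659
  Y=2: P(Y=2) = 13/51, P(X|Y=2) = (1/13, 0, 12/13) → H(X|Y=2) = 0.391244
  Y=3: P(Y=3) = 5/51, P(X|Y=3) = (2/5, 1/5, 2/5) → H(X|Y=3) = 1.521928
H(X|Y) = (16/51)·1.366315 + (1/3)·1.483659 + (13/51)·0.391244 + (5/51)·1.521928 = 1.17214 bits

I(X;Y) = H(X) - H(X|Y) = 1.55451 - 1.17214 = 0.3824 bits

Cross-check via I(X;Y) = H(X) + H(Y) - H(X,Y): computing H(Y) from the column sums and H(X,Y) from the 12 cells in the same way gives H(Y) = 1.88415 bits and H(X,Y) = 3.05628 bits, so
I(X;Y) = 1.55451 + 1.88415 - 3.05628 = 0.3824 bits ✓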